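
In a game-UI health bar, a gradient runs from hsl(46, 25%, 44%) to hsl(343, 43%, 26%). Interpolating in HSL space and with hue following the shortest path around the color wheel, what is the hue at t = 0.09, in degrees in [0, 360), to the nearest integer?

Hue: 343 − 46 = 297°, but |297| > 180 so the shorter arc goes the other way: Δh = 297 − 360 = -63°.
H = 46 + 0.09 × (-63) = 40.33 → 40°

40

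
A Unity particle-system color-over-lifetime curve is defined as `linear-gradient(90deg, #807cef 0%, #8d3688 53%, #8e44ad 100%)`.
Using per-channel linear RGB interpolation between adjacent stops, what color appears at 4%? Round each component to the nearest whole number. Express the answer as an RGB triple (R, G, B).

4% lies between the 0% and 53% stops, so the local fraction is t = (4 − 0)/(53 − 0) = 4/53 ≈ 0.0755.
#807cef → (128, 124, 239); #8d3688 → (141, 54, 136).
R = 128 + 0.0755 × (141 − 128) = 128.982 → 129
G = 124 + 0.0755 × (54 − 124) = 118.715 → 119
B = 239 + 0.0755 × (136 − 239) = 231.224 → 231

(129, 119, 231)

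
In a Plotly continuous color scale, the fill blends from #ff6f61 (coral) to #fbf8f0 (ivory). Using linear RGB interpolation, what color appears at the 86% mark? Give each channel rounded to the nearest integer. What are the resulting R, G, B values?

#ff6f61 → (255, 111, 97); #fbf8f0 → (251, 248, 240).
86% corresponds to t = 0.86.
R = 255 + 0.86 × (251 − 255) = 255 + 0.86 × -4 = 251.56 → 252
G = 111 + 0.86 × (248 − 111) = 111 + 0.86 × 137 = 228.82 → 229
B = 97 + 0.86 × (240 − 97) = 97 + 0.86 × 143 = 219.98 → 220

(252, 229, 220)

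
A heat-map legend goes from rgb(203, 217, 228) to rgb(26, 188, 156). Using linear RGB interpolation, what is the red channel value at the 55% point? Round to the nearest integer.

106

R = 203 + 0.55 × (26 − 203) = 105.65 → 106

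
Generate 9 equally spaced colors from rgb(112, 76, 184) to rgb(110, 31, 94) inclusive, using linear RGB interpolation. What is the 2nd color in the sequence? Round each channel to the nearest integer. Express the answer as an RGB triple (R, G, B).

With 9 swatches and endpoints inclusive, swatch 2 sits at t = (2 − 1)/(9 − 1) = 1/8 ≈ 0.125.
R = 112 + 0.125 × (110 − 112) = 111.75 → 112
G = 76 + 0.125 × (31 − 76) = 70.375 → 70
B = 184 + 0.125 × (94 − 184) = 172.75 → 173

(112, 70, 173)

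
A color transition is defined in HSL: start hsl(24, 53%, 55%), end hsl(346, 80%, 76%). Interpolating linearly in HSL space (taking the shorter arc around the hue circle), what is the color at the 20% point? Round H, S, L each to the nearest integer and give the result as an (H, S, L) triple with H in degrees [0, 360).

Hue: 346 − 24 = 322°, but |322| > 180 so the shorter arc goes the other way: Δh = 322 − 360 = -38°.
H = 24 + 0.2 × (-38) = 16.4 → 16°
S = 53 + 0.2 × (80 − 53) = 58.4 → 58%
L = 55 + 0.2 × (76 − 55) = 59.2 → 59%

(16, 58, 59)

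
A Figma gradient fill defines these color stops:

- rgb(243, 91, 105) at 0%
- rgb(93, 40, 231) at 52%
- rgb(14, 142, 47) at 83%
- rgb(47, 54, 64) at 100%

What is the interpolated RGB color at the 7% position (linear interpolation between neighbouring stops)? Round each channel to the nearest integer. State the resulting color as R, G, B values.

(223, 84, 122)

7% lies between the 0% and 52% stops, so the local fraction is t = (7 − 0)/(52 − 0) = 7/52 ≈ 0.1346.
R = 243 + 0.1346 × (93 − 243) = 222.81 → 223
G = 91 + 0.1346 × (40 − 91) = 84.135 → 84
B = 105 + 0.1346 × (231 − 105) = 121.96 → 122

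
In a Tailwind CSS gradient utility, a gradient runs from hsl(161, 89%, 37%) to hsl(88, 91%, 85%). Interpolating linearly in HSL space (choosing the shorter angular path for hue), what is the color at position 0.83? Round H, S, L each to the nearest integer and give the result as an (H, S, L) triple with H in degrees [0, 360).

(100, 91, 77)

Hue arc: Δh = 88 − 161 = -73° (|Δh| ≤ 180, already the shorter path).
H = 161 + 0.83 × (-73) = 100.41 → 100°
S = 89 + 0.83 × (91 − 89) = 90.66 → 91%
L = 37 + 0.83 × (85 − 37) = 76.84 → 77%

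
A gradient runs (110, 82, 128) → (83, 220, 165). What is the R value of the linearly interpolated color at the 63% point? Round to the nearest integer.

93

R = 110 + 0.63 × (83 − 110) = 92.99 → 93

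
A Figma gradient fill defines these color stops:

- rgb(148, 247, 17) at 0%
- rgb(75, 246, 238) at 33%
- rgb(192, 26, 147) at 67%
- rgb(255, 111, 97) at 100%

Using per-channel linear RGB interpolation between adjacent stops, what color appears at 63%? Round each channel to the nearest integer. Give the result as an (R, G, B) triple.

(178, 52, 158)

63% lies between the 33% and 67% stops, so the local fraction is t = (63 − 33)/(67 − 33) = 30/34 ≈ 0.8824.
R = 75 + 0.8824 × (192 − 75) = 178.241 → 178
G = 246 + 0.8824 × (26 − 246) = 51.872 → 52
B = 238 + 0.8824 × (147 − 238) = 157.702 → 158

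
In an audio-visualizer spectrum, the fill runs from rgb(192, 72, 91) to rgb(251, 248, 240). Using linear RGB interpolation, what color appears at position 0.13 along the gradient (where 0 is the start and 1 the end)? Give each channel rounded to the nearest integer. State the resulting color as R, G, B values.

R = 192 + 0.13 × (251 − 192) = 192 + 0.13 × 59 = 199.67 → 200
G = 72 + 0.13 × (248 − 72) = 72 + 0.13 × 176 = 94.88 → 95
B = 91 + 0.13 × (240 − 91) = 91 + 0.13 × 149 = 110.37 → 110

(200, 95, 110)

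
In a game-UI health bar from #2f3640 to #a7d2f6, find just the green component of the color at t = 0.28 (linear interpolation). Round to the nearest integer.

G₁ = 54 (from #2f3640), G₂ = 210 (from #a7d2f6).
G = 54 + 0.28 × (210 − 54) = 97.68 → 98

98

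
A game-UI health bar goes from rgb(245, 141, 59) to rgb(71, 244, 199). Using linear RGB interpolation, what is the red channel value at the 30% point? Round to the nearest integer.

R = 245 + 0.3 × (71 − 245) = 192.8 → 193

193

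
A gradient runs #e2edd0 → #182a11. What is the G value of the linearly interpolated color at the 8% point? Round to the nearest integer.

221

G₁ = 237 (from #e2edd0), G₂ = 42 (from #182a11).
G = 237 + 0.08 × (42 − 237) = 221.4 → 221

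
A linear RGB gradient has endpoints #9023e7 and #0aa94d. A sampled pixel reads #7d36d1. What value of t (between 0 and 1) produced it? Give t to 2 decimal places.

Invert the lerp on the B channel (largest span, 154): t = (209 − 231) / (77 − 231) = -22/-154 = 0.14286.
Check on R: (125 − 144)/(10 − 144) = 0.1418 ✓

0.14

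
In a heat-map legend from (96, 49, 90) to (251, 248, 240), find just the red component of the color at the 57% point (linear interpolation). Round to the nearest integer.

184

R = 96 + 0.57 × (251 − 96) = 184.35 → 184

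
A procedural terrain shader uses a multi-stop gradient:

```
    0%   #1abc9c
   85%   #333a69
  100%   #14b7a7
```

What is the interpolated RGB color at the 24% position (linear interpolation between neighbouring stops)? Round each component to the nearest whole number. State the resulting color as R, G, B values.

(33, 151, 142)

24% lies between the 0% and 85% stops, so the local fraction is t = (24 − 0)/(85 − 0) = 24/85 ≈ 0.2824.
#1abc9c → (26, 188, 156); #333a69 → (51, 58, 105).
R = 26 + 0.2824 × (51 − 26) = 33.06 → 33
G = 188 + 0.2824 × (58 − 188) = 151.288 → 151
B = 156 + 0.2824 × (105 − 156) = 141.598 → 142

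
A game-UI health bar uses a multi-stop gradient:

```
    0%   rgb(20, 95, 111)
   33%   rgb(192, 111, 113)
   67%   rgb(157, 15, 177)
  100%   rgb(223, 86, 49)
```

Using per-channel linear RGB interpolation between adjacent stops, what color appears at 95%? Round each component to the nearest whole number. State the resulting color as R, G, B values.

(213, 75, 68)

95% lies between the 67% and 100% stops, so the local fraction is t = (95 − 67)/(100 − 67) = 28/33 ≈ 0.8485.
R = 157 + 0.8485 × (223 − 157) = 213.001 → 213
G = 15 + 0.8485 × (86 − 15) = 75.244 → 75
B = 177 + 0.8485 × (49 − 177) = 68.392 → 68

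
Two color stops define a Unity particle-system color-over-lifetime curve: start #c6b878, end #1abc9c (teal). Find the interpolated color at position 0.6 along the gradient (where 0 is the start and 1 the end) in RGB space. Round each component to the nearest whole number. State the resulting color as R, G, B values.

(95, 186, 142)

#c6b878 → (198, 184, 120); #1abc9c → (26, 188, 156).
R = 198 + 0.6 × (26 − 198) = 198 + 0.6 × -172 = 94.8 → 95
G = 184 + 0.6 × (188 − 184) = 184 + 0.6 × 4 = 186.4 → 186
B = 120 + 0.6 × (156 − 120) = 120 + 0.6 × 36 = 141.6 → 142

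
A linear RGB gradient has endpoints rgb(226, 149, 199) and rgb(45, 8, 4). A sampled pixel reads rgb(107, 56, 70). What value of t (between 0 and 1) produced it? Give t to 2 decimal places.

Invert the lerp on the B channel (largest span, 195): t = (70 − 199) / (4 − 199) = -129/-195 = 0.66154.
Check on R: (107 − 226)/(45 − 226) = 0.6575 ✓

0.66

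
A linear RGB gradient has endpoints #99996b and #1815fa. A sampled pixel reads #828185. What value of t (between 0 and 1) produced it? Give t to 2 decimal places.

0.18

Invert the lerp on the B channel (largest span, 143): t = (133 − 107) / (250 − 107) = 26/143 = 0.18182.
Check on R: (130 − 153)/(24 − 153) = 0.1783 ✓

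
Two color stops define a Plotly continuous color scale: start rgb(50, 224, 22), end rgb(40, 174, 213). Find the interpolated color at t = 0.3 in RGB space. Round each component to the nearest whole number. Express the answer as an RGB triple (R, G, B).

R = 50 + 0.3 × (40 − 50) = 50 + 0.3 × -10 = 47 → 47
G = 224 + 0.3 × (174 − 224) = 224 + 0.3 × -50 = 209 → 209
B = 22 + 0.3 × (213 − 22) = 22 + 0.3 × 191 = 79.3 → 79

(47, 209, 79)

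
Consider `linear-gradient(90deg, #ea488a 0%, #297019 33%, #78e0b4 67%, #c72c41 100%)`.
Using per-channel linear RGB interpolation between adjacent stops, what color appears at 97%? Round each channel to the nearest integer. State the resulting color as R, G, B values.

97% lies between the 67% and 100% stops, so the local fraction is t = (97 − 67)/(100 − 67) = 30/33 ≈ 0.9091.
#78e0b4 → (120, 224, 180); #c72c41 → (199, 44, 65).
R = 120 + 0.9091 × (199 − 120) = 191.819 → 192
G = 224 + 0.9091 × (44 − 224) = 60.362 → 60
B = 180 + 0.9091 × (65 − 180) = 75.453 → 75

(192, 60, 75)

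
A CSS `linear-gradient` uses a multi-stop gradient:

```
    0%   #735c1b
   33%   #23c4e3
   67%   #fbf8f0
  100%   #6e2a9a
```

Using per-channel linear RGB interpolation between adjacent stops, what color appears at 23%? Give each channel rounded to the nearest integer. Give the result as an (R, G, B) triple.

(59, 164, 166)

23% lies between the 0% and 33% stops, so the local fraction is t = (23 − 0)/(33 − 0) = 23/33 ≈ 0.697.
#735c1b → (115, 92, 27); #23c4e3 → (35, 196, 227).
R = 115 + 0.697 × (35 − 115) = 59.24 → 59
G = 92 + 0.697 × (196 − 92) = 164.488 → 164
B = 27 + 0.697 × (227 − 27) = 166.4 → 166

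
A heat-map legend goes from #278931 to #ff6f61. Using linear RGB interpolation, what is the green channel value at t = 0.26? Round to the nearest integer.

G₁ = 137 (from #278931), G₂ = 111 (from #ff6f61).
G = 137 + 0.26 × (111 − 137) = 130.24 → 130

130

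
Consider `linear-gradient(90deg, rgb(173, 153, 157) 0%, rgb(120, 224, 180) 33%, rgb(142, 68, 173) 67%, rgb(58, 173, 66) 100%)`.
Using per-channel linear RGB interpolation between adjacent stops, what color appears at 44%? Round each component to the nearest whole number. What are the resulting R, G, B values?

44% lies between the 33% and 67% stops, so the local fraction is t = (44 − 33)/(67 − 33) = 11/34 ≈ 0.3235.
R = 120 + 0.3235 × (142 − 120) = 127.117 → 127
G = 224 + 0.3235 × (68 − 224) = 173.534 → 174
B = 180 + 0.3235 × (173 − 180) = 177.736 → 178

(127, 174, 178)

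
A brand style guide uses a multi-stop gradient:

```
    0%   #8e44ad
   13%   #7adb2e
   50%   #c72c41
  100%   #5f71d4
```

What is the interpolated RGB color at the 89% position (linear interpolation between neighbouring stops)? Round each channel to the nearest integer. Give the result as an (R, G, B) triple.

89% lies between the 50% and 100% stops, so the local fraction is t = (89 − 50)/(100 − 50) = 39/50 ≈ 0.78.
#c72c41 → (199, 44, 65); #5f71d4 → (95, 113, 212).
R = 199 + 0.78 × (95 − 199) = 117.88 → 118
G = 44 + 0.78 × (113 − 44) = 97.82 → 98
B = 65 + 0.78 × (212 − 65) = 179.66 → 180

(118, 98, 180)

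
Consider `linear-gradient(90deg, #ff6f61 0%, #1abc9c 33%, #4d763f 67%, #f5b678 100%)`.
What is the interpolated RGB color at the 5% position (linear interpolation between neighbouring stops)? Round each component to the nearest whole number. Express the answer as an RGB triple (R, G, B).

5% lies between the 0% and 33% stops, so the local fraction is t = (5 − 0)/(33 − 0) = 5/33 ≈ 0.1515.
#ff6f61 → (255, 111, 97); #1abc9c → (26, 188, 156).
R = 255 + 0.1515 × (26 − 255) = 220.306 → 220
G = 111 + 0.1515 × (188 − 111) = 122.665 → 123
B = 97 + 0.1515 × (156 − 97) = 105.939 → 106

(220, 123, 106)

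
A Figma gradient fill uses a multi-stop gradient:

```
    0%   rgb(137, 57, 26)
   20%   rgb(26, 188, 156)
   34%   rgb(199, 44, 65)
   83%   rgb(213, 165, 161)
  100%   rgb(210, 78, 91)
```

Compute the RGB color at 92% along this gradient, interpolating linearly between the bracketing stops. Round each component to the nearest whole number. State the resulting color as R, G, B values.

92% lies between the 83% and 100% stops, so the local fraction is t = (92 − 83)/(100 − 83) = 9/17 ≈ 0.5294.
R = 213 + 0.5294 × (210 − 213) = 211.412 → 211
G = 165 + 0.5294 × (78 − 165) = 118.942 → 119
B = 161 + 0.5294 × (91 − 161) = 123.942 → 124

(211, 119, 124)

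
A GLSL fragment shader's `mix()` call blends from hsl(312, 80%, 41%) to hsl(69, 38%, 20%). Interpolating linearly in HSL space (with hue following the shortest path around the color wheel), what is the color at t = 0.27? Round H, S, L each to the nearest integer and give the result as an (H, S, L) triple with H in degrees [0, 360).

Hue: 69 − 312 = -243°, but |-243| > 180 so the shorter arc goes the other way: Δh = -243 + 360 = 117°.
H = 312 + 0.27 × (117) = 343.59 → 344°
S = 80 + 0.27 × (38 − 80) = 68.66 → 69%
L = 41 + 0.27 × (20 − 41) = 35.33 → 35%

(344, 69, 35)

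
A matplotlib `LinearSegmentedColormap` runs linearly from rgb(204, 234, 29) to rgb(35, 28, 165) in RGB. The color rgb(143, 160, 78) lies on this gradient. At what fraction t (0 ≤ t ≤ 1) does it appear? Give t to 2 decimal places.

0.36

Invert the lerp on the G channel (largest span, 206): t = (160 − 234) / (28 − 234) = -74/-206 = 0.35922.
Check on R: (143 − 204)/(35 − 204) = 0.3609 ✓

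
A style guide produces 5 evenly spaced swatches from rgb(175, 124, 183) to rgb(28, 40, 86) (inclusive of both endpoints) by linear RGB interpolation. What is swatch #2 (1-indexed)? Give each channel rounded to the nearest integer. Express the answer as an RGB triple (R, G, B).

With 5 swatches and endpoints inclusive, swatch 2 sits at t = (2 − 1)/(5 − 1) = 1/4 ≈ 0.25.
R = 175 + 0.25 × (28 − 175) = 138.25 → 138
G = 124 + 0.25 × (40 − 124) = 103 → 103
B = 183 + 0.25 × (86 − 183) = 158.75 → 159

(138, 103, 159)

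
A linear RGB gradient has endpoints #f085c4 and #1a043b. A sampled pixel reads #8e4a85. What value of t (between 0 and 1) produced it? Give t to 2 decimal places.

Invert the lerp on the R channel (largest span, 214): t = (142 − 240) / (26 − 240) = -98/-214 = 0.45794.
Check on G: (74 − 133)/(4 − 133) = 0.4574 ✓

0.46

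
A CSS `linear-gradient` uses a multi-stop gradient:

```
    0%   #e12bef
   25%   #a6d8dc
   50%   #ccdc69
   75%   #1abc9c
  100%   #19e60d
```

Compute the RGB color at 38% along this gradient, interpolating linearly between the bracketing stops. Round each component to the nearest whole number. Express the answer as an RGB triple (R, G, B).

38% lies between the 25% and 50% stops, so the local fraction is t = (38 − 25)/(50 − 25) = 13/25 ≈ 0.52.
#a6d8dc → (166, 216, 220); #ccdc69 → (204, 220, 105).
R = 166 + 0.52 × (204 − 166) = 185.76 → 186
G = 216 + 0.52 × (220 − 216) = 218.08 → 218
B = 220 + 0.52 × (105 − 220) = 160.2 → 160

(186, 218, 160)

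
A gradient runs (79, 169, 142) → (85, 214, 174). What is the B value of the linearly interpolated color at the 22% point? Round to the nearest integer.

B = 142 + 0.22 × (174 − 142) = 149.04 → 149

149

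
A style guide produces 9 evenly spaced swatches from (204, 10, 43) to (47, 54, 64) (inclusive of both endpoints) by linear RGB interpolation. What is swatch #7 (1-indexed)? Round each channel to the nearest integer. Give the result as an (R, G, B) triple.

(86, 43, 59)

With 9 swatches and endpoints inclusive, swatch 7 sits at t = (7 − 1)/(9 − 1) = 6/8 ≈ 0.75.
R = 204 + 0.75 × (47 − 204) = 86.25 → 86
G = 10 + 0.75 × (54 − 10) = 43 → 43
B = 43 + 0.75 × (64 − 43) = 58.75 → 59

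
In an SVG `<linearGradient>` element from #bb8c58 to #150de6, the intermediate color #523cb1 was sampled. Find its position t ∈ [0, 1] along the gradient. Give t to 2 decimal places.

0.63

Invert the lerp on the R channel (largest span, 166): t = (82 − 187) / (21 − 187) = -105/-166 = 0.63253.
Check on G: (60 − 140)/(13 − 140) = 0.6299 ✓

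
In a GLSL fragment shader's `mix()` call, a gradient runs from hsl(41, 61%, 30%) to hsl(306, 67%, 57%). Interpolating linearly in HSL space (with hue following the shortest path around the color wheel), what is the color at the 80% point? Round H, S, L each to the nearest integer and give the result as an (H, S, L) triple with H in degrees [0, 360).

Hue: 306 − 41 = 265°, but |265| > 180 so the shorter arc goes the other way: Δh = 265 − 360 = -95°.
H = 41 + 0.8 × (-95) = -35 → -35 → -35 mod 360 = 325°
S = 61 + 0.8 × (67 − 61) = 65.8 → 66%
L = 30 + 0.8 × (57 − 30) = 51.6 → 52%

(325, 66, 52)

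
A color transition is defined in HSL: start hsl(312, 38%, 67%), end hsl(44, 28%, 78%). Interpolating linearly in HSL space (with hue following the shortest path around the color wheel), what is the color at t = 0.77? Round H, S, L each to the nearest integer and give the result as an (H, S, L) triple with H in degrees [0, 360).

(23, 30, 75)

Hue: 44 − 312 = -268°, but |-268| > 180 so the shorter arc goes the other way: Δh = -268 + 360 = 92°.
H = 312 + 0.77 × (92) = 382.84 → 383 → 383 mod 360 = 23°
S = 38 + 0.77 × (28 − 38) = 30.3 → 30%
L = 67 + 0.77 × (78 − 67) = 75.47 → 75%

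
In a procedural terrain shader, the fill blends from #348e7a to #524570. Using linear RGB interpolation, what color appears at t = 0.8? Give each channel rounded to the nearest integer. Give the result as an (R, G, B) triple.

#348e7a → (52, 142, 122); #524570 → (82, 69, 112).
R = 52 + 0.8 × (82 − 52) = 52 + 0.8 × 30 = 76 → 76
G = 142 + 0.8 × (69 − 142) = 142 + 0.8 × -73 = 83.6 → 84
B = 122 + 0.8 × (112 − 122) = 122 + 0.8 × -10 = 114 → 114

(76, 84, 114)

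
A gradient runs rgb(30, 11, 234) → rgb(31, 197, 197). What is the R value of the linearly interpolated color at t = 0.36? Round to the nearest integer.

30

R = 30 + 0.36 × (31 − 30) = 30.36 → 30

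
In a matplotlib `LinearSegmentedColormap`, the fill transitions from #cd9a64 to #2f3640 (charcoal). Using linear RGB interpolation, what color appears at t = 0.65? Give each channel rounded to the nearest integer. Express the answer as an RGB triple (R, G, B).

(102, 89, 77)

#cd9a64 → (205, 154, 100); #2f3640 → (47, 54, 64).
R = 205 + 0.65 × (47 − 205) = 205 + 0.65 × -158 = 102.3 → 102
G = 154 + 0.65 × (54 − 154) = 154 + 0.65 × -100 = 89 → 89
B = 100 + 0.65 × (64 − 100) = 100 + 0.65 × -36 = 76.6 → 77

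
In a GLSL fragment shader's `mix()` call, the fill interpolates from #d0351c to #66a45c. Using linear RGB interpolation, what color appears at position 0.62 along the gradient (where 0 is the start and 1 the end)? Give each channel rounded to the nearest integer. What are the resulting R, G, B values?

#d0351c → (208, 53, 28); #66a45c → (102, 164, 92).
R = 208 + 0.62 × (102 − 208) = 208 + 0.62 × -106 = 142.28 → 142
G = 53 + 0.62 × (164 − 53) = 53 + 0.62 × 111 = 121.82 → 122
B = 28 + 0.62 × (92 − 28) = 28 + 0.62 × 64 = 67.68 → 68
So the blended color is (142, 122, 68), about #8e7a44.

(142, 122, 68)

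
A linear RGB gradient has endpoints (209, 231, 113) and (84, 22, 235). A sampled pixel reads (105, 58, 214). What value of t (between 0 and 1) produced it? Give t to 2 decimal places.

Invert the lerp on the G channel (largest span, 209): t = (58 − 231) / (22 − 231) = -173/-209 = 0.82775.
Check on R: (105 − 209)/(84 − 209) = 0.832 ✓

0.83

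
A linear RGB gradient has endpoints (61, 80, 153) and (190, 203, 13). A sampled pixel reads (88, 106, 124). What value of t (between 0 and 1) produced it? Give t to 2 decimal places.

Invert the lerp on the B channel (largest span, 140): t = (124 − 153) / (13 − 153) = -29/-140 = 0.20714.
Check on R: (88 − 61)/(190 − 61) = 0.2093 ✓

0.21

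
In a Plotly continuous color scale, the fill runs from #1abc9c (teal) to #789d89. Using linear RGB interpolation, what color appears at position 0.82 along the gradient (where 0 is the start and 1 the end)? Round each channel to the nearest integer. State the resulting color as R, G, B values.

(103, 163, 140)

#1abc9c → (26, 188, 156); #789d89 → (120, 157, 137).
R = 26 + 0.82 × (120 − 26) = 26 + 0.82 × 94 = 103.08 → 103
G = 188 + 0.82 × (157 − 188) = 188 + 0.82 × -31 = 162.58 → 163
B = 156 + 0.82 × (137 − 156) = 156 + 0.82 × -19 = 140.42 → 140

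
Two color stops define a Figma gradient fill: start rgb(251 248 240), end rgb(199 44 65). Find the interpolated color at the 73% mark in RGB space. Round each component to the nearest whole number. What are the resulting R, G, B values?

73% corresponds to t = 0.73.
R = 251 + 0.73 × (199 − 251) = 251 + 0.73 × -52 = 213.04 → 213
G = 248 + 0.73 × (44 − 248) = 248 + 0.73 × -204 = 99.08 → 99
B = 240 + 0.73 × (65 − 240) = 240 + 0.73 × -175 = 112.25 → 112

(213, 99, 112)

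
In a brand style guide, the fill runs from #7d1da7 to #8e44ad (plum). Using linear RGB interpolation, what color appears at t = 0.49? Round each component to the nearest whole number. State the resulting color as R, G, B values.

#7d1da7 → (125, 29, 167); #8e44ad → (142, 68, 173).
R = 125 + 0.49 × (142 − 125) = 125 + 0.49 × 17 = 133.33 → 133
G = 29 + 0.49 × (68 − 29) = 29 + 0.49 × 39 = 48.11 → 48
B = 167 + 0.49 × (173 − 167) = 167 + 0.49 × 6 = 169.94 → 170
So the blended color is (133, 48, 170), about #8530aa.

(133, 48, 170)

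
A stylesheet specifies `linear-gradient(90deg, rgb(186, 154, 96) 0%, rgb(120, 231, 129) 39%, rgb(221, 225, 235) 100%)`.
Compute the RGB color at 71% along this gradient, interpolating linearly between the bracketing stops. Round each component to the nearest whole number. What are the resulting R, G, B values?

(173, 228, 185)

71% lies between the 39% and 100% stops, so the local fraction is t = (71 − 39)/(100 − 39) = 32/61 ≈ 0.5246.
R = 120 + 0.5246 × (221 − 120) = 172.985 → 173
G = 231 + 0.5246 × (225 − 231) = 227.852 → 228
B = 129 + 0.5246 × (235 − 129) = 184.608 → 185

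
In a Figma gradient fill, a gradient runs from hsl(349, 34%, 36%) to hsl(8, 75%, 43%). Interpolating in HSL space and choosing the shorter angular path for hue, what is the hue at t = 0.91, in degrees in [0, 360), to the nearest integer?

6

Hue: 8 − 349 = -341°, but |-341| > 180 so the shorter arc goes the other way: Δh = -341 + 360 = 19°.
H = 349 + 0.91 × (19) = 366.29 → 366 → 366 mod 360 = 6°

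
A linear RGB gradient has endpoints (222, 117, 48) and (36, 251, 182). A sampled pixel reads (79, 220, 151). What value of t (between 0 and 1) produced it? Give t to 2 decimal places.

0.77

Invert the lerp on the R channel (largest span, 186): t = (79 − 222) / (36 − 222) = -143/-186 = 0.76882.
Check on G: (220 − 117)/(251 − 117) = 0.7687 ✓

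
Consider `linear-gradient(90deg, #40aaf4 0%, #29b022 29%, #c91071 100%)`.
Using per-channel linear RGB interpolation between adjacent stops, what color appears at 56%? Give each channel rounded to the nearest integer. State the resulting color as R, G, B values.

(102, 115, 64)

56% lies between the 29% and 100% stops, so the local fraction is t = (56 − 29)/(100 − 29) = 27/71 ≈ 0.3803.
#29b022 → (41, 176, 34); #c91071 → (201, 16, 113).
R = 41 + 0.3803 × (201 − 41) = 101.848 → 102
G = 176 + 0.3803 × (16 − 176) = 115.152 → 115
B = 34 + 0.3803 × (113 − 34) = 64.044 → 64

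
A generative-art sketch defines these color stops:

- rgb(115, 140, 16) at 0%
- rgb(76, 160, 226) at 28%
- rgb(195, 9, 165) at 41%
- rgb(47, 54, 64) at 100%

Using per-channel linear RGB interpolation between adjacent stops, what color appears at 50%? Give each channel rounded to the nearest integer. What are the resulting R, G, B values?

50% lies between the 41% and 100% stops, so the local fraction is t = (50 − 41)/(100 − 41) = 9/59 ≈ 0.1525.
R = 195 + 0.1525 × (47 − 195) = 172.43 → 172
G = 9 + 0.1525 × (54 − 9) = 15.863 → 16
B = 165 + 0.1525 × (64 − 165) = 149.597 → 150

(172, 16, 150)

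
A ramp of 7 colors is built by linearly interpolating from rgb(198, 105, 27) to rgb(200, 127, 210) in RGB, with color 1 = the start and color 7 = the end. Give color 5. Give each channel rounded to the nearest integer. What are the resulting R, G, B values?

With 7 swatches and endpoints inclusive, swatch 5 sits at t = (5 − 1)/(7 − 1) = 4/6 ≈ 0.6667.
R = 198 + 0.6667 × (200 − 198) = 199.333 → 199
G = 105 + 0.6667 × (127 − 105) = 119.667 → 120
B = 27 + 0.6667 × (210 − 27) = 149.006 → 149

(199, 120, 149)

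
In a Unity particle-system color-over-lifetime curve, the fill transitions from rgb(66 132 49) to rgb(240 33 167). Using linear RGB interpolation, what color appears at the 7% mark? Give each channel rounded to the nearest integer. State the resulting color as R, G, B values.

7% corresponds to t = 0.07.
R = 66 + 0.07 × (240 − 66) = 66 + 0.07 × 174 = 78.18 → 78
G = 132 + 0.07 × (33 − 132) = 132 + 0.07 × -99 = 125.07 → 125
B = 49 + 0.07 × (167 − 49) = 49 + 0.07 × 118 = 57.26 → 57

(78, 125, 57)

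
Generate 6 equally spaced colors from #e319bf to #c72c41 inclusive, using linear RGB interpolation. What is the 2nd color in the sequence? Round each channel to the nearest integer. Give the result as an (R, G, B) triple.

(221, 29, 166)

With 6 swatches and endpoints inclusive, swatch 2 sits at t = (2 − 1)/(6 − 1) = 1/5 ≈ 0.2.
#e319bf → (227, 25, 191); #c72c41 → (199, 44, 65).
R = 227 + 0.2 × (199 − 227) = 221.4 → 221
G = 25 + 0.2 × (44 − 25) = 28.8 → 29
B = 191 + 0.2 × (65 − 191) = 165.8 → 166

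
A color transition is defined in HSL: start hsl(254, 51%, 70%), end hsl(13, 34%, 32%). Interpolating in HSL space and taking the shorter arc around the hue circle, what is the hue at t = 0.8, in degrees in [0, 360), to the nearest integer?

349

Hue: 13 − 254 = -241°, but |-241| > 180 so the shorter arc goes the other way: Δh = -241 + 360 = 119°.
H = 254 + 0.8 × (119) = 349.2 → 349°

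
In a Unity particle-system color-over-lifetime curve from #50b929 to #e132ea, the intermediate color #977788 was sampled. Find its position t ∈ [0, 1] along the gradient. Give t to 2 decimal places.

0.49

Invert the lerp on the B channel (largest span, 193): t = (136 − 41) / (234 − 41) = 95/193 = 0.49223.
Check on R: (151 − 80)/(225 − 80) = 0.4897 ✓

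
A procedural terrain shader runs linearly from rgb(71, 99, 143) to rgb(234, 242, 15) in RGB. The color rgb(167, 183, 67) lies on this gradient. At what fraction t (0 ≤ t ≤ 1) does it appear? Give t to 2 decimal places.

0.59

Invert the lerp on the R channel (largest span, 163): t = (167 − 71) / (234 − 71) = 96/163 = 0.58896.
Check on G: (183 − 99)/(242 − 99) = 0.5874 ✓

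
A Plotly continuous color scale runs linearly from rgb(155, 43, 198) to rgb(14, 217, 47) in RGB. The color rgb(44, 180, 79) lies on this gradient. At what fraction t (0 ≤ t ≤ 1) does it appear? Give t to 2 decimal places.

Invert the lerp on the G channel (largest span, 174): t = (180 − 43) / (217 − 43) = 137/174 = 0.78736.
Check on R: (44 − 155)/(14 − 155) = 0.7872 ✓

0.79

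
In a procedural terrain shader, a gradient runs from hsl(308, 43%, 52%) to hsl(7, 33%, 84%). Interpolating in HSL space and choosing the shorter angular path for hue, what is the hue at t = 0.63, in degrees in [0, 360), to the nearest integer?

Hue: 7 − 308 = -301°, but |-301| > 180 so the shorter arc goes the other way: Δh = -301 + 360 = 59°.
H = 308 + 0.63 × (59) = 345.17 → 345°

345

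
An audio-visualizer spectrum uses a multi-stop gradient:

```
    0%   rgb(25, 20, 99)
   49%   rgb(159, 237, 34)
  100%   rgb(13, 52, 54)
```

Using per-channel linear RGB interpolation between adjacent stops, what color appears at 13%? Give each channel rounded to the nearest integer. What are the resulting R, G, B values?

(61, 78, 82)

13% lies between the 0% and 49% stops, so the local fraction is t = (13 − 0)/(49 − 0) = 13/49 ≈ 0.2653.
R = 25 + 0.2653 × (159 − 25) = 60.55 → 61
G = 20 + 0.2653 × (237 − 20) = 77.57 → 78
B = 99 + 0.2653 × (34 − 99) = 81.755 → 82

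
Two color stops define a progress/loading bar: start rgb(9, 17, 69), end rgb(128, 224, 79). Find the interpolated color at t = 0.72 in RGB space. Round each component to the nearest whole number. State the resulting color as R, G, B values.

R = 9 + 0.72 × (128 − 9) = 9 + 0.72 × 119 = 94.68 → 95
G = 17 + 0.72 × (224 − 17) = 17 + 0.72 × 207 = 166.04 → 166
B = 69 + 0.72 × (79 − 69) = 69 + 0.72 × 10 = 76.2 → 76

(95, 166, 76)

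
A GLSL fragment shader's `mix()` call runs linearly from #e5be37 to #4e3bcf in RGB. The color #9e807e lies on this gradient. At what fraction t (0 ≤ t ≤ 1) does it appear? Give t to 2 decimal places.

Invert the lerp on the B channel (largest span, 152): t = (126 − 55) / (207 − 55) = 71/152 = 0.46711.
Check on R: (158 − 229)/(78 − 229) = 0.4702 ✓

0.47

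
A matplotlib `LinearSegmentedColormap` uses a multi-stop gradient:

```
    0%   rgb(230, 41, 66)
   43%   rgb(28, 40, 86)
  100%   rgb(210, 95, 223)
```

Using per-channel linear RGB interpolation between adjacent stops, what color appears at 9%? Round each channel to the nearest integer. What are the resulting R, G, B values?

9% lies between the 0% and 43% stops, so the local fraction is t = (9 − 0)/(43 − 0) = 9/43 ≈ 0.2093.
R = 230 + 0.2093 × (28 − 230) = 187.721 → 188
G = 41 + 0.2093 × (40 − 41) = 40.791 → 41
B = 66 + 0.2093 × (86 − 66) = 70.186 → 70

(188, 41, 70)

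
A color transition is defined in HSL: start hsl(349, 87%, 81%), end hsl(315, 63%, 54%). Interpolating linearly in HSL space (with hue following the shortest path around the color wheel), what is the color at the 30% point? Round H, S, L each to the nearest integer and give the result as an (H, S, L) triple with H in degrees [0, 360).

(339, 80, 73)

Hue arc: Δh = 315 − 349 = -34° (|Δh| ≤ 180, already the shorter path).
H = 349 + 0.3 × (-34) = 338.8 → 339°
S = 87 + 0.3 × (63 − 87) = 79.8 → 80%
L = 81 + 0.3 × (54 − 81) = 72.9 → 73%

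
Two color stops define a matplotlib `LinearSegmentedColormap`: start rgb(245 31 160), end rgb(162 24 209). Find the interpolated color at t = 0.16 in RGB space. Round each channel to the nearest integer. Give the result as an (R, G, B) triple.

(232, 30, 168)

R = 245 + 0.16 × (162 − 245) = 245 + 0.16 × -83 = 231.72 → 232
G = 31 + 0.16 × (24 − 31) = 31 + 0.16 × -7 = 29.88 → 30
B = 160 + 0.16 × (209 − 160) = 160 + 0.16 × 49 = 167.84 → 168
So the blended color is (232, 30, 168), about #e81ea8.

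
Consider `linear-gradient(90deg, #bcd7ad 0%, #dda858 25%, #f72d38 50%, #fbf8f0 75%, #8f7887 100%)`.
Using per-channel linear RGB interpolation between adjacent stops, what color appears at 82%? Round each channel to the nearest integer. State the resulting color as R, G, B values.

82% lies between the 75% and 100% stops, so the local fraction is t = (82 − 75)/(100 − 75) = 7/25 ≈ 0.28.
#fbf8f0 → (251, 248, 240); #8f7887 → (143, 120, 135).
R = 251 + 0.28 × (143 − 251) = 220.76 → 221
G = 248 + 0.28 × (120 − 248) = 212.16 → 212
B = 240 + 0.28 × (135 − 240) = 210.6 → 211

(221, 212, 211)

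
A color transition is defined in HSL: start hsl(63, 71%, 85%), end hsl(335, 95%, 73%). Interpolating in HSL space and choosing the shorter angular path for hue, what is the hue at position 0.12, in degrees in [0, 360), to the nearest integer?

52

Hue: 335 − 63 = 272°, but |272| > 180 so the shorter arc goes the other way: Δh = 272 − 360 = -88°.
H = 63 + 0.12 × (-88) = 52.44 → 52°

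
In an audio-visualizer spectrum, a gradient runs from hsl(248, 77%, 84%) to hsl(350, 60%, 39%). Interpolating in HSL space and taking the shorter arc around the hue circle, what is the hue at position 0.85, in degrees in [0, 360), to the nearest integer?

Hue arc: Δh = 350 − 248 = 102° (|Δh| ≤ 180, already the shorter path).
H = 248 + 0.85 × (102) = 334.7 → 335°

335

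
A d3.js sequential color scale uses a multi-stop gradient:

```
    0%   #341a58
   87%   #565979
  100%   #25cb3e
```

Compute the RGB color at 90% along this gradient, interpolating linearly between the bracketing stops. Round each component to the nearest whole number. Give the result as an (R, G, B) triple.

(75, 115, 107)

90% lies between the 87% and 100% stops, so the local fraction is t = (90 − 87)/(100 − 87) = 3/13 ≈ 0.2308.
#565979 → (86, 89, 121); #25cb3e → (37, 203, 62).
R = 86 + 0.2308 × (37 − 86) = 74.691 → 75
G = 89 + 0.2308 × (203 − 89) = 115.311 → 115
B = 121 + 0.2308 × (62 − 121) = 107.383 → 107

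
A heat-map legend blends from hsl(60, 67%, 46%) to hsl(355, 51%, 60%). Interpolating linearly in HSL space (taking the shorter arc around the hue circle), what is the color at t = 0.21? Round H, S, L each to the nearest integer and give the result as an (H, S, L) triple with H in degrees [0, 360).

(46, 64, 49)

Hue: 355 − 60 = 295°, but |295| > 180 so the shorter arc goes the other way: Δh = 295 − 360 = -65°.
H = 60 + 0.21 × (-65) = 46.35 → 46°
S = 67 + 0.21 × (51 − 67) = 63.64 → 64%
L = 46 + 0.21 × (60 − 46) = 48.94 → 49%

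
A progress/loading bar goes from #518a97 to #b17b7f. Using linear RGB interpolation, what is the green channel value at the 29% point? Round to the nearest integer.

G₁ = 138 (from #518a97), G₂ = 123 (from #b17b7f).
G = 138 + 0.29 × (123 − 138) = 133.65 → 134

134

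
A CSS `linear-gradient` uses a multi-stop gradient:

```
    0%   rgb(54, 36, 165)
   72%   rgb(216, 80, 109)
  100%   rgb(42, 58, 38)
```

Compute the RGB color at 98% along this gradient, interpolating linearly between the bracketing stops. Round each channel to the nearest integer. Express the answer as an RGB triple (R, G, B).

(54, 60, 43)

98% lies between the 72% and 100% stops, so the local fraction is t = (98 − 72)/(100 − 72) = 26/28 ≈ 0.9286.
R = 216 + 0.9286 × (42 − 216) = 54.424 → 54
G = 80 + 0.9286 × (58 − 80) = 59.571 → 60
B = 109 + 0.9286 × (38 − 109) = 43.069 → 43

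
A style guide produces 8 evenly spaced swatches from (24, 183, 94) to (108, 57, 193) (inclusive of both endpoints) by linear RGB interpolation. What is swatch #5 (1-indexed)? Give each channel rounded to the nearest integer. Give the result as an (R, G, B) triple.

With 8 swatches and endpoints inclusive, swatch 5 sits at t = (5 − 1)/(8 − 1) = 4/7 ≈ 0.5714.
R = 24 + 0.5714 × (108 − 24) = 71.998 → 72
G = 183 + 0.5714 × (57 − 183) = 111.004 → 111
B = 94 + 0.5714 × (193 − 94) = 150.569 → 151

(72, 111, 151)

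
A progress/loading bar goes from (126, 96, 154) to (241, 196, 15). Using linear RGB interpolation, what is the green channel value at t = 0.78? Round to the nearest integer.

G = 96 + 0.78 × (196 − 96) = 174 → 174

174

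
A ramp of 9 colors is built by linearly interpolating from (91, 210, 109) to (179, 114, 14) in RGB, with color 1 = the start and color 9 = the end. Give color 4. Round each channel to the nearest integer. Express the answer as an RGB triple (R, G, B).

With 9 swatches and endpoints inclusive, swatch 4 sits at t = (4 − 1)/(9 − 1) = 3/8 ≈ 0.375.
R = 91 + 0.375 × (179 − 91) = 124 → 124
G = 210 + 0.375 × (114 − 210) = 174 → 174
B = 109 + 0.375 × (14 − 109) = 73.375 → 73

(124, 174, 73)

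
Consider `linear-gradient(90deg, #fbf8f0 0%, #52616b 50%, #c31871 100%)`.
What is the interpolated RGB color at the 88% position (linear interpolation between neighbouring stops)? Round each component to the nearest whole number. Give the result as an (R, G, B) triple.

88% lies between the 50% and 100% stops, so the local fraction is t = (88 − 50)/(100 − 50) = 38/50 ≈ 0.76.
#52616b → (82, 97, 107); #c31871 → (195, 24, 113).
R = 82 + 0.76 × (195 − 82) = 167.88 → 168
G = 97 + 0.76 × (24 − 97) = 41.52 → 42
B = 107 + 0.76 × (113 − 107) = 111.56 → 112

(168, 42, 112)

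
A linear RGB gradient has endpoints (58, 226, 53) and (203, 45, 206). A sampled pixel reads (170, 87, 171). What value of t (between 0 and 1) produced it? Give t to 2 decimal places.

Invert the lerp on the G channel (largest span, 181): t = (87 − 226) / (45 − 226) = -139/-181 = 0.76796.
Check on R: (170 − 58)/(203 − 58) = 0.7724 ✓

0.77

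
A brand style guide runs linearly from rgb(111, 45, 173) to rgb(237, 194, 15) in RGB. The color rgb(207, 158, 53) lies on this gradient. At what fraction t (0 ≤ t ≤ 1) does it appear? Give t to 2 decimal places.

Invert the lerp on the B channel (largest span, 158): t = (53 − 173) / (15 − 173) = -120/-158 = 0.75949.
Check on R: (207 − 111)/(237 − 111) = 0.7619 ✓

0.76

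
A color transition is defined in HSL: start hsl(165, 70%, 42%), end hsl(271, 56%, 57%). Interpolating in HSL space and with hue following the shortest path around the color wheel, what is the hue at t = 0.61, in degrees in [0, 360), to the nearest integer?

Hue arc: Δh = 271 − 165 = 106° (|Δh| ≤ 180, already the shorter path).
H = 165 + 0.61 × (106) = 229.66 → 230°

230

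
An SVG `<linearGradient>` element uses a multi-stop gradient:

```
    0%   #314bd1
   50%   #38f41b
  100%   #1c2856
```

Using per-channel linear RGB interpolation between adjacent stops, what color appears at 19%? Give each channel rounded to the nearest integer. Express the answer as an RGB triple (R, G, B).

19% lies between the 0% and 50% stops, so the local fraction is t = (19 − 0)/(50 − 0) = 19/50 ≈ 0.38.
#314bd1 → (49, 75, 209); #38f41b → (56, 244, 27).
R = 49 + 0.38 × (56 − 49) = 51.66 → 52
G = 75 + 0.38 × (244 − 75) = 139.22 → 139
B = 209 + 0.38 × (27 − 209) = 139.84 → 140

(52, 139, 140)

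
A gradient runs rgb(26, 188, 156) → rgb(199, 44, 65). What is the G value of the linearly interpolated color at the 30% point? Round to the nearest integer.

G = 188 + 0.3 × (44 − 188) = 144.8 → 145

145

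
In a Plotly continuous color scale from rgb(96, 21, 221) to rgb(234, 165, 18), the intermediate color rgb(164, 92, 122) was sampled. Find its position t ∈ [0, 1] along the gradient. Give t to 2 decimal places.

Invert the lerp on the B channel (largest span, 203): t = (122 − 221) / (18 − 221) = -99/-203 = 0.48768.
Check on R: (164 − 96)/(234 − 96) = 0.4928 ✓

0.49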